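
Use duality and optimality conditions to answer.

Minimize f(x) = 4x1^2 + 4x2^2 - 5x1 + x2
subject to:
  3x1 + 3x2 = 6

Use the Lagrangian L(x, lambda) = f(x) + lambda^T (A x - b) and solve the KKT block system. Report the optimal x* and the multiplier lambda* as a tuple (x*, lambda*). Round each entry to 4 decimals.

Form the Lagrangian:
  L(x, lambda) = (1/2) x^T Q x + c^T x + lambda^T (A x - b)
Stationarity (grad_x L = 0): Q x + c + A^T lambda = 0.
Primal feasibility: A x = b.

This gives the KKT block system:
  [ Q   A^T ] [ x     ]   [-c ]
  [ A    0  ] [ lambda ] = [ b ]

Solving the linear system:
  x*      = (1.375, 0.625)
  lambda* = (-2)
  f(x*)   = 2.875

x* = (1.375, 0.625), lambda* = (-2)


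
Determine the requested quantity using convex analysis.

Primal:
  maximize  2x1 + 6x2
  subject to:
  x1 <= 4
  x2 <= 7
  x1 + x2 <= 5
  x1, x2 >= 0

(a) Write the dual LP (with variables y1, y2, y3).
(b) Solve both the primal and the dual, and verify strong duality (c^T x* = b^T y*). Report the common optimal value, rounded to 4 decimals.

The standard primal-dual pair for 'max c^T x s.t. A x <= b, x >= 0' is:
  Dual:  min b^T y  s.t.  A^T y >= c,  y >= 0.

So the dual LP is:
  minimize  4y1 + 7y2 + 5y3
  subject to:
    y1 + y3 >= 2
    y2 + y3 >= 6
    y1, y2, y3 >= 0

Solving the primal: x* = (0, 5).
  primal value c^T x* = 30.
Solving the dual: y* = (0, 0, 6).
  dual value b^T y* = 30.
Strong duality: c^T x* = b^T y*. Confirmed.

30


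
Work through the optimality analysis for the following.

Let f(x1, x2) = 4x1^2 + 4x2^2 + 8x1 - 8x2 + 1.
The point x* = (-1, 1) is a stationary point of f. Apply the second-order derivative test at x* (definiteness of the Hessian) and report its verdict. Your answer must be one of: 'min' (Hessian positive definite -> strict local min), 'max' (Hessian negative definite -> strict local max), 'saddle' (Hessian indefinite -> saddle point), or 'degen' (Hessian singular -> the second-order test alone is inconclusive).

Compute the Hessian H = grad^2 f:
  H = [[8, 0], [0, 8]]
Verify stationarity: grad f(x*) = H x* + g = (0, 0).
Eigenvalues of H: 8, 8.
Both eigenvalues > 0, so H is positive definite -> x* is a strict local min.

min


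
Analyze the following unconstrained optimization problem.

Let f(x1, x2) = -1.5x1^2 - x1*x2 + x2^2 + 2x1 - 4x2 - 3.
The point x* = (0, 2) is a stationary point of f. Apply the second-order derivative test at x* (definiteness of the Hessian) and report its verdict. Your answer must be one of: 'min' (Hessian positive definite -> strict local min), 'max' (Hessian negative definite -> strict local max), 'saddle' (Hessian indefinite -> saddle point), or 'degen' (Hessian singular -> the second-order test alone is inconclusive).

Compute the Hessian H = grad^2 f:
  H = [[-3, -1], [-1, 2]]
Verify stationarity: grad f(x*) = H x* + g = (0, 0).
Eigenvalues of H: -3.1926, 2.1926.
Eigenvalues have mixed signs, so H is indefinite -> x* is a saddle point.

saddle


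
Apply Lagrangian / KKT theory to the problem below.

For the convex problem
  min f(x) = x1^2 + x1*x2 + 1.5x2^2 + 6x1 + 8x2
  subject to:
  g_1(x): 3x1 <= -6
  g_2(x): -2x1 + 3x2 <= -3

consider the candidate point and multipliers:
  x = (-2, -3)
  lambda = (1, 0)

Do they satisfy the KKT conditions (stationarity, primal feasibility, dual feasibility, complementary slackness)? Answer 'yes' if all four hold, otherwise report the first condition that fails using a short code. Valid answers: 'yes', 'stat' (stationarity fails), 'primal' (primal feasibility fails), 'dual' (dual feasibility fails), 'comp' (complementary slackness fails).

Gradient of f: grad f(x) = Q x + c = (-1, -3)
Constraint values g_i(x) = a_i^T x - b_i:
  g_1((-2, -3)) = 0
  g_2((-2, -3)) = -2
Stationarity residual: grad f(x) + sum_i lambda_i a_i = (2, -3)
  -> stationarity FAILS
Primal feasibility (all g_i <= 0): OK
Dual feasibility (all lambda_i >= 0): OK
Complementary slackness (lambda_i * g_i(x) = 0 for all i): OK

Verdict: the first failing condition is stationarity -> stat.

stat


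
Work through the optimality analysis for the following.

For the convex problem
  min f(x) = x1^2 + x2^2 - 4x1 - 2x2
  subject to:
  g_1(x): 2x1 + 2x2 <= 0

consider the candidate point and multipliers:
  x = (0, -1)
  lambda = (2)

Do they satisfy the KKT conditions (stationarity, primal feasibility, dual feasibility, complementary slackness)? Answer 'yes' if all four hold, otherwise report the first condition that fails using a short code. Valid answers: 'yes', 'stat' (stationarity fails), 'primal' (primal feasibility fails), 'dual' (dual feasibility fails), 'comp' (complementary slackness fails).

Gradient of f: grad f(x) = Q x + c = (-4, -4)
Constraint values g_i(x) = a_i^T x - b_i:
  g_1((0, -1)) = -2
Stationarity residual: grad f(x) + sum_i lambda_i a_i = (0, 0)
  -> stationarity OK
Primal feasibility (all g_i <= 0): OK
Dual feasibility (all lambda_i >= 0): OK
Complementary slackness (lambda_i * g_i(x) = 0 for all i): FAILS

Verdict: the first failing condition is complementary_slackness -> comp.

comp


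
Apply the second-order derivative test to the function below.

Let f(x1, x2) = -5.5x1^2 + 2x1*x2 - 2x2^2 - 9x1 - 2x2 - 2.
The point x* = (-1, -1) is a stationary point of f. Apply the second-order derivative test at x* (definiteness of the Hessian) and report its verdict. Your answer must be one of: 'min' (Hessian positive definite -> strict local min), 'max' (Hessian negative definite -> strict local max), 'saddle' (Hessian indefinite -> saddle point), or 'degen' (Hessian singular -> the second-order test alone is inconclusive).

Compute the Hessian H = grad^2 f:
  H = [[-11, 2], [2, -4]]
Verify stationarity: grad f(x*) = H x* + g = (0, 0).
Eigenvalues of H: -11.5311, -3.4689.
Both eigenvalues < 0, so H is negative definite -> x* is a strict local max.

max


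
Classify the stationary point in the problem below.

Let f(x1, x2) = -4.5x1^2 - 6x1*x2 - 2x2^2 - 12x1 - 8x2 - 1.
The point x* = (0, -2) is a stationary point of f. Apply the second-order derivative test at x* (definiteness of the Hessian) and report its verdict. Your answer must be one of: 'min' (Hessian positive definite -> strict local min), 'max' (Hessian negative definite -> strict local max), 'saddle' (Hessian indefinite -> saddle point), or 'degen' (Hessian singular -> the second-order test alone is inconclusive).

Compute the Hessian H = grad^2 f:
  H = [[-9, -6], [-6, -4]]
Verify stationarity: grad f(x*) = H x* + g = (0, 0).
Eigenvalues of H: -13, 0.
H has a zero eigenvalue (singular; negative semidefinite but not definite), so H is neither positive definite, negative definite, nor indefinite. The second-order test alone is inconclusive -> degen.
(Indeed, f is constant along the null direction of H through x*, so x* is not a strict local extremum.)

degen


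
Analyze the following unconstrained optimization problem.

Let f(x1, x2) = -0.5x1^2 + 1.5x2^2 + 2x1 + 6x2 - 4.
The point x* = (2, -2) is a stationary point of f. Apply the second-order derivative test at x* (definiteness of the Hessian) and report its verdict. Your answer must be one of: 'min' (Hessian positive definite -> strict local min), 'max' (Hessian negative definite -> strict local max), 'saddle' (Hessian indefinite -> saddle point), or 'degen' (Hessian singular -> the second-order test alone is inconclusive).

Compute the Hessian H = grad^2 f:
  H = [[-1, 0], [0, 3]]
Verify stationarity: grad f(x*) = H x* + g = (0, 0).
Eigenvalues of H: -1, 3.
Eigenvalues have mixed signs, so H is indefinite -> x* is a saddle point.

saddle


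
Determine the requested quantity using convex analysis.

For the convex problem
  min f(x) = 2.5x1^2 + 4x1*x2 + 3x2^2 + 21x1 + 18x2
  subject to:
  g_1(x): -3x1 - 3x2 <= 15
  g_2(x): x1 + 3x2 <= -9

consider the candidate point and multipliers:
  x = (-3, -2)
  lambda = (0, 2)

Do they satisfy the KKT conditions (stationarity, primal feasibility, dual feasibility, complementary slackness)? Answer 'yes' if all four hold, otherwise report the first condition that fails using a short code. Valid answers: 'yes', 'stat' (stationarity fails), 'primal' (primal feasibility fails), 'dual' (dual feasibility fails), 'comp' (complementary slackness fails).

Gradient of f: grad f(x) = Q x + c = (-2, -6)
Constraint values g_i(x) = a_i^T x - b_i:
  g_1((-3, -2)) = 0
  g_2((-3, -2)) = 0
Stationarity residual: grad f(x) + sum_i lambda_i a_i = (0, 0)
  -> stationarity OK
Primal feasibility (all g_i <= 0): OK
Dual feasibility (all lambda_i >= 0): OK
Complementary slackness (lambda_i * g_i(x) = 0 for all i): OK

Verdict: yes, KKT holds.

yes


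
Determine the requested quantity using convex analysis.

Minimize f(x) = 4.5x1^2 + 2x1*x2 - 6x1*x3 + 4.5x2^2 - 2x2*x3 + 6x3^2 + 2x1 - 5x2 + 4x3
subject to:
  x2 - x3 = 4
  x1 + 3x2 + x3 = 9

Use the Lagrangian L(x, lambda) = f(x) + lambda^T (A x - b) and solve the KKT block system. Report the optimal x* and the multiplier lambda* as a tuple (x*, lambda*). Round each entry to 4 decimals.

Form the Lagrangian:
  L(x, lambda) = (1/2) x^T Q x + c^T x + lambda^T (A x - b)
Stationarity (grad_x L = 0): Q x + c + A^T lambda = 0.
Primal feasibility: A x = b.

This gives the KKT block system:
  [ Q   A^T ] [ x     ]   [-c ]
  [ A    0  ] [ lambda ] = [ b ]

Solving the linear system:
  x*      = (-0.7824, 3.4456, -0.5544)
  lambda* = (-10.0259, -5.1762)
  f(x*)   = 32.8394

x* = (-0.7824, 3.4456, -0.5544), lambda* = (-10.0259, -5.1762)


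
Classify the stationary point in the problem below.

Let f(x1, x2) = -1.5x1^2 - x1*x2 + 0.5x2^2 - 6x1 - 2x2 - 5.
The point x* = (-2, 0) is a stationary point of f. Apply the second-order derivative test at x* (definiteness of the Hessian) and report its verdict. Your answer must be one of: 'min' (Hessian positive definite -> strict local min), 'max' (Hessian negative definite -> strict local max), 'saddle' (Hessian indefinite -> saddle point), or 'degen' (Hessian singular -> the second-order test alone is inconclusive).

Compute the Hessian H = grad^2 f:
  H = [[-3, -1], [-1, 1]]
Verify stationarity: grad f(x*) = H x* + g = (0, 0).
Eigenvalues of H: -3.2361, 1.2361.
Eigenvalues have mixed signs, so H is indefinite -> x* is a saddle point.

saddle


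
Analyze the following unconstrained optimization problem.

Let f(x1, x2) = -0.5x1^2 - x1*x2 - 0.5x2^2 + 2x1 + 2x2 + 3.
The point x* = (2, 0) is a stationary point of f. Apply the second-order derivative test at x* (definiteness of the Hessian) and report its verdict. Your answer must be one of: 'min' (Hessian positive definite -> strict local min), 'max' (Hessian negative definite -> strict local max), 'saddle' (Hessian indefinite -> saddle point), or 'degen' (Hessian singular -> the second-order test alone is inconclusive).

Compute the Hessian H = grad^2 f:
  H = [[-1, -1], [-1, -1]]
Verify stationarity: grad f(x*) = H x* + g = (0, 0).
Eigenvalues of H: -2, 0.
H has a zero eigenvalue (singular; negative semidefinite but not definite), so H is neither positive definite, negative definite, nor indefinite. The second-order test alone is inconclusive -> degen.
(Indeed, f is constant along the null direction of H through x*, so x* is not a strict local extremum.)

degen


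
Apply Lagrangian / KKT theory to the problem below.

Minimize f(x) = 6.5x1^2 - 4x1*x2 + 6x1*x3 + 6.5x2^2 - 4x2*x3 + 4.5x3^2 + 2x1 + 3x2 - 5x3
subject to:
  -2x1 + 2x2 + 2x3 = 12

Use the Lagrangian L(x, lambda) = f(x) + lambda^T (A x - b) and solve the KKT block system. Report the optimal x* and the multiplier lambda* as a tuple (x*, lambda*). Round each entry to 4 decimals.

Form the Lagrangian:
  L(x, lambda) = (1/2) x^T Q x + c^T x + lambda^T (A x - b)
Stationarity (grad_x L = 0): Q x + c + A^T lambda = 0.
Primal feasibility: A x = b.

This gives the KKT block system:
  [ Q   A^T ] [ x     ]   [-c ]
  [ A    0  ] [ lambda ] = [ b ]

Solving the linear system:
  x*      = (-2.0367, 0.7719, 3.1914)
  lambda* = (-4.2077)
  f(x*)   = 16.389

x* = (-2.0367, 0.7719, 3.1914), lambda* = (-4.2077)


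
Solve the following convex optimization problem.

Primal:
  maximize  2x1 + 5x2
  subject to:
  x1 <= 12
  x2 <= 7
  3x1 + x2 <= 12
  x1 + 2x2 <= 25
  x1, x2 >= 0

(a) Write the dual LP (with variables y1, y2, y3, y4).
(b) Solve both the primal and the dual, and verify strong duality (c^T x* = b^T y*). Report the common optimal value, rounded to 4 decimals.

The standard primal-dual pair for 'max c^T x s.t. A x <= b, x >= 0' is:
  Dual:  min b^T y  s.t.  A^T y >= c,  y >= 0.

So the dual LP is:
  minimize  12y1 + 7y2 + 12y3 + 25y4
  subject to:
    y1 + 3y3 + y4 >= 2
    y2 + y3 + 2y4 >= 5
    y1, y2, y3, y4 >= 0

Solving the primal: x* = (1.6667, 7).
  primal value c^T x* = 38.3333.
Solving the dual: y* = (0, 4.3333, 0.6667, 0).
  dual value b^T y* = 38.3333.
Strong duality: c^T x* = b^T y*. Confirmed.

38.3333


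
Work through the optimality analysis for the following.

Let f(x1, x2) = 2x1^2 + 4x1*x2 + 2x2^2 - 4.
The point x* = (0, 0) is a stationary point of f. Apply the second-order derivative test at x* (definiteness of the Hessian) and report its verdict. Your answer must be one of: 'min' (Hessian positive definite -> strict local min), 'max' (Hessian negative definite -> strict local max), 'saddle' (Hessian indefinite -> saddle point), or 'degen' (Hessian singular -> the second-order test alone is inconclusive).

Compute the Hessian H = grad^2 f:
  H = [[4, 4], [4, 4]]
Verify stationarity: grad f(x*) = H x* + g = (0, 0).
Eigenvalues of H: 0, 8.
H has a zero eigenvalue (singular; positive semidefinite but not definite), so H is neither positive definite, negative definite, nor indefinite. The second-order test alone is inconclusive -> degen.
(Indeed, f is constant along the null direction of H through x*, so x* is not a strict local extremum.)

degen


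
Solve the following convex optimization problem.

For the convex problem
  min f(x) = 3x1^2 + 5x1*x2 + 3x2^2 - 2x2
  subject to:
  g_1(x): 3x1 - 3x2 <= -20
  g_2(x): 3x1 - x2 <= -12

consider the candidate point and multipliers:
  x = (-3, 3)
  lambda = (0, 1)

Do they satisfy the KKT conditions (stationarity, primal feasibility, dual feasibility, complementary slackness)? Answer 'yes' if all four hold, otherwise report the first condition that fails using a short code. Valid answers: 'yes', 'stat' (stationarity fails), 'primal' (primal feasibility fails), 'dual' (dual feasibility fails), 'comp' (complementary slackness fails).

Gradient of f: grad f(x) = Q x + c = (-3, 1)
Constraint values g_i(x) = a_i^T x - b_i:
  g_1((-3, 3)) = 2
  g_2((-3, 3)) = 0
Stationarity residual: grad f(x) + sum_i lambda_i a_i = (0, 0)
  -> stationarity OK
Primal feasibility (all g_i <= 0): FAILS
Dual feasibility (all lambda_i >= 0): OK
Complementary slackness (lambda_i * g_i(x) = 0 for all i): OK

Verdict: the first failing condition is primal_feasibility -> primal.

primal


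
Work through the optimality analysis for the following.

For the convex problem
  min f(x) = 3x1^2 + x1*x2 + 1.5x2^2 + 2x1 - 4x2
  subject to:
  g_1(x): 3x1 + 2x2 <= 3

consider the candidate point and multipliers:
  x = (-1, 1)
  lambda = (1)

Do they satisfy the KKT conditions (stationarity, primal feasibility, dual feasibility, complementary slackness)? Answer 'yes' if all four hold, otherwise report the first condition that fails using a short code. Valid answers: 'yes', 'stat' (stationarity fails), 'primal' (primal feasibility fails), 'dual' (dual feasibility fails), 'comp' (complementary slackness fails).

Gradient of f: grad f(x) = Q x + c = (-3, -2)
Constraint values g_i(x) = a_i^T x - b_i:
  g_1((-1, 1)) = -4
Stationarity residual: grad f(x) + sum_i lambda_i a_i = (0, 0)
  -> stationarity OK
Primal feasibility (all g_i <= 0): OK
Dual feasibility (all lambda_i >= 0): OK
Complementary slackness (lambda_i * g_i(x) = 0 for all i): FAILS

Verdict: the first failing condition is complementary_slackness -> comp.

comp


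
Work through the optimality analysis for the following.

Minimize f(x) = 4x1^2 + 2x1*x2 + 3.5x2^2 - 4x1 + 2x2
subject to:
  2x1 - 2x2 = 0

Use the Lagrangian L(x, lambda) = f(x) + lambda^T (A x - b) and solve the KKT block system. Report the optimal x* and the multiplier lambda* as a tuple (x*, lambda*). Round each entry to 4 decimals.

Form the Lagrangian:
  L(x, lambda) = (1/2) x^T Q x + c^T x + lambda^T (A x - b)
Stationarity (grad_x L = 0): Q x + c + A^T lambda = 0.
Primal feasibility: A x = b.

This gives the KKT block system:
  [ Q   A^T ] [ x     ]   [-c ]
  [ A    0  ] [ lambda ] = [ b ]

Solving the linear system:
  x*      = (0.1053, 0.1053)
  lambda* = (1.4737)
  f(x*)   = -0.1053

x* = (0.1053, 0.1053), lambda* = (1.4737)


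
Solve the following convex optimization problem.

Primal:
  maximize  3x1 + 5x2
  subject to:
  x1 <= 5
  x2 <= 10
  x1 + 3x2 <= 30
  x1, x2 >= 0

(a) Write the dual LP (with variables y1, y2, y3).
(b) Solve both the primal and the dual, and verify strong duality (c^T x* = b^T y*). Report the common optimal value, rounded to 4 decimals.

The standard primal-dual pair for 'max c^T x s.t. A x <= b, x >= 0' is:
  Dual:  min b^T y  s.t.  A^T y >= c,  y >= 0.

So the dual LP is:
  minimize  5y1 + 10y2 + 30y3
  subject to:
    y1 + y3 >= 3
    y2 + 3y3 >= 5
    y1, y2, y3 >= 0

Solving the primal: x* = (5, 8.3333).
  primal value c^T x* = 56.6667.
Solving the dual: y* = (1.3333, 0, 1.6667).
  dual value b^T y* = 56.6667.
Strong duality: c^T x* = b^T y*. Confirmed.

56.6667


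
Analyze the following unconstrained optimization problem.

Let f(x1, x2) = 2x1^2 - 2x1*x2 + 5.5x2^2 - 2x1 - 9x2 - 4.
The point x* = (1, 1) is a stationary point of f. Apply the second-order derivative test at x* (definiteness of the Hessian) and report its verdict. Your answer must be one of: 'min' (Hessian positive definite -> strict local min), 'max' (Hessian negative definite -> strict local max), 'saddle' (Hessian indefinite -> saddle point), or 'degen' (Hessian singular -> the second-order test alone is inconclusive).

Compute the Hessian H = grad^2 f:
  H = [[4, -2], [-2, 11]]
Verify stationarity: grad f(x*) = H x* + g = (0, 0).
Eigenvalues of H: 3.4689, 11.5311.
Both eigenvalues > 0, so H is positive definite -> x* is a strict local min.

min


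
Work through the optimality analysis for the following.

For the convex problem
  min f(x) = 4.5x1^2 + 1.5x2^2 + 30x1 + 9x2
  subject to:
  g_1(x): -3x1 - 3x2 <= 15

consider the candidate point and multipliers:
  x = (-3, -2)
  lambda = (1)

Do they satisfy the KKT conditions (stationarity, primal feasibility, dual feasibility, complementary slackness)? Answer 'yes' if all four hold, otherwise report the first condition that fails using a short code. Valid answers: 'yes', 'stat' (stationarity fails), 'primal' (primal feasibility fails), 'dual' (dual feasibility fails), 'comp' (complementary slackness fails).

Gradient of f: grad f(x) = Q x + c = (3, 3)
Constraint values g_i(x) = a_i^T x - b_i:
  g_1((-3, -2)) = 0
Stationarity residual: grad f(x) + sum_i lambda_i a_i = (0, 0)
  -> stationarity OK
Primal feasibility (all g_i <= 0): OK
Dual feasibility (all lambda_i >= 0): OK
Complementary slackness (lambda_i * g_i(x) = 0 for all i): OK

Verdict: yes, KKT holds.

yes


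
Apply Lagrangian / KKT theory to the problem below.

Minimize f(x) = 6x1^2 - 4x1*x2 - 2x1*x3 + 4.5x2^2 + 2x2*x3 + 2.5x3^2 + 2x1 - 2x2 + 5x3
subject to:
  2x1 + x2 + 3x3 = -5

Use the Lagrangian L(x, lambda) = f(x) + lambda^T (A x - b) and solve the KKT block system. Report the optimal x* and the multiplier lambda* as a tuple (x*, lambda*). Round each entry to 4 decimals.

Form the Lagrangian:
  L(x, lambda) = (1/2) x^T Q x + c^T x + lambda^T (A x - b)
Stationarity (grad_x L = 0): Q x + c + A^T lambda = 0.
Primal feasibility: A x = b.

This gives the KKT block system:
  [ Q   A^T ] [ x     ]   [-c ]
  [ A    0  ] [ lambda ] = [ b ]

Solving the linear system:
  x*      = (-0.3732, 0.3521, -1.5352)
  lambda* = (0.4085)
  f(x*)   = -3.5423

x* = (-0.3732, 0.3521, -1.5352), lambda* = (0.4085)


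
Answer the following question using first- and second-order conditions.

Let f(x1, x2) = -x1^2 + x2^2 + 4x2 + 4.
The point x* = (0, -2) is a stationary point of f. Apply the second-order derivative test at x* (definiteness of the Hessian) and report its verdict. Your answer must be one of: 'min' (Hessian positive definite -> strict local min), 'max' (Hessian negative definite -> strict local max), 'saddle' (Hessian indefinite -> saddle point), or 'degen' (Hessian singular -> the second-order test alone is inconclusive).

Compute the Hessian H = grad^2 f:
  H = [[-2, 0], [0, 2]]
Verify stationarity: grad f(x*) = H x* + g = (0, 0).
Eigenvalues of H: -2, 2.
Eigenvalues have mixed signs, so H is indefinite -> x* is a saddle point.

saddle


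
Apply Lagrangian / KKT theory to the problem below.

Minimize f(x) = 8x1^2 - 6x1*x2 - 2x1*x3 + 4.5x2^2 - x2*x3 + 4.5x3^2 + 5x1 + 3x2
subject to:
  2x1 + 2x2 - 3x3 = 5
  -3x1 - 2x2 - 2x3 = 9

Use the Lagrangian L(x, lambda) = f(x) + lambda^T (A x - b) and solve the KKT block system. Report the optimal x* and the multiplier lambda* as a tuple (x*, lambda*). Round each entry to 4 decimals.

Form the Lagrangian:
  L(x, lambda) = (1/2) x^T Q x + c^T x + lambda^T (A x - b)
Stationarity (grad_x L = 0): Q x + c + A^T lambda = 0.
Primal feasibility: A x = b.

This gives the KKT block system:
  [ Q   A^T ] [ x     ]   [-c ]
  [ A    0  ] [ lambda ] = [ b ]

Solving the linear system:
  x*      = (-0.7977, -0.663, -2.6405)
  lambda* = (-5.193, -2.9633)
  f(x*)   = 23.3289

x* = (-0.7977, -0.663, -2.6405), lambda* = (-5.193, -2.9633)


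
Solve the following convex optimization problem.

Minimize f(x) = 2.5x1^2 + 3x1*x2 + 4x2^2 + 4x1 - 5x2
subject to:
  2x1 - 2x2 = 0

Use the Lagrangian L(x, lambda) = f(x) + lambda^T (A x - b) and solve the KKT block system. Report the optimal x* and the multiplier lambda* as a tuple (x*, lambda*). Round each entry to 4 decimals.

Form the Lagrangian:
  L(x, lambda) = (1/2) x^T Q x + c^T x + lambda^T (A x - b)
Stationarity (grad_x L = 0): Q x + c + A^T lambda = 0.
Primal feasibility: A x = b.

This gives the KKT block system:
  [ Q   A^T ] [ x     ]   [-c ]
  [ A    0  ] [ lambda ] = [ b ]

Solving the linear system:
  x*      = (0.0526, 0.0526)
  lambda* = (-2.2105)
  f(x*)   = -0.0263

x* = (0.0526, 0.0526), lambda* = (-2.2105)


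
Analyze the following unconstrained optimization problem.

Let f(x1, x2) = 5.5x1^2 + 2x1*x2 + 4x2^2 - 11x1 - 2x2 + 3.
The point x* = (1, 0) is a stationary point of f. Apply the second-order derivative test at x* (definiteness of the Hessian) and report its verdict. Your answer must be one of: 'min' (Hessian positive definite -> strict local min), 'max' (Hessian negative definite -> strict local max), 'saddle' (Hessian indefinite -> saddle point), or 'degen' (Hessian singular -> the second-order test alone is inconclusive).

Compute the Hessian H = grad^2 f:
  H = [[11, 2], [2, 8]]
Verify stationarity: grad f(x*) = H x* + g = (0, 0).
Eigenvalues of H: 7, 12.
Both eigenvalues > 0, so H is positive definite -> x* is a strict local min.

min


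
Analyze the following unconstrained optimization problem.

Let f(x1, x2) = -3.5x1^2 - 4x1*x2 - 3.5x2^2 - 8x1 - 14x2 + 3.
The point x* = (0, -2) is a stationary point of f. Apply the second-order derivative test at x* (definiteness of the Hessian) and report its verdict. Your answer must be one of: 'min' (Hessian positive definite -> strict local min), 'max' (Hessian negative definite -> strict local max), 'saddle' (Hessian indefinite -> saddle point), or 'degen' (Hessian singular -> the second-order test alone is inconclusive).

Compute the Hessian H = grad^2 f:
  H = [[-7, -4], [-4, -7]]
Verify stationarity: grad f(x*) = H x* + g = (0, 0).
Eigenvalues of H: -11, -3.
Both eigenvalues < 0, so H is negative definite -> x* is a strict local max.

max


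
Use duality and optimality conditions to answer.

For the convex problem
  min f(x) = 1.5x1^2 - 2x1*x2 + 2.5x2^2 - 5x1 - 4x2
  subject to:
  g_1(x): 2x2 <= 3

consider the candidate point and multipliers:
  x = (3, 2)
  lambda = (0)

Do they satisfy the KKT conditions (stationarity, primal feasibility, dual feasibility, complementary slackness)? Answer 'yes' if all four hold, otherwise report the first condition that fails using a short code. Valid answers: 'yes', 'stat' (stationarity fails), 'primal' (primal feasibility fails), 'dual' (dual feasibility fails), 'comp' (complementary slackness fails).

Gradient of f: grad f(x) = Q x + c = (0, 0)
Constraint values g_i(x) = a_i^T x - b_i:
  g_1((3, 2)) = 1
Stationarity residual: grad f(x) + sum_i lambda_i a_i = (0, 0)
  -> stationarity OK
Primal feasibility (all g_i <= 0): FAILS
Dual feasibility (all lambda_i >= 0): OK
Complementary slackness (lambda_i * g_i(x) = 0 for all i): OK

Verdict: the first failing condition is primal_feasibility -> primal.

primal


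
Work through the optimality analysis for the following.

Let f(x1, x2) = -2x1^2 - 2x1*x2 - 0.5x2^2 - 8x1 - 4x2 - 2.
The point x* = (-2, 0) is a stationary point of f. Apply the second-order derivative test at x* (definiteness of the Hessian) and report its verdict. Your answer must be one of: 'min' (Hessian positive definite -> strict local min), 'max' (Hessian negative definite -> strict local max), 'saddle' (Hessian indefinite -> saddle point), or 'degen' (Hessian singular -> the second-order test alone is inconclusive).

Compute the Hessian H = grad^2 f:
  H = [[-4, -2], [-2, -1]]
Verify stationarity: grad f(x*) = H x* + g = (0, 0).
Eigenvalues of H: -5, 0.
H has a zero eigenvalue (singular; negative semidefinite but not definite), so H is neither positive definite, negative definite, nor indefinite. The second-order test alone is inconclusive -> degen.
(Indeed, f is constant along the null direction of H through x*, so x* is not a strict local extremum.)

degen


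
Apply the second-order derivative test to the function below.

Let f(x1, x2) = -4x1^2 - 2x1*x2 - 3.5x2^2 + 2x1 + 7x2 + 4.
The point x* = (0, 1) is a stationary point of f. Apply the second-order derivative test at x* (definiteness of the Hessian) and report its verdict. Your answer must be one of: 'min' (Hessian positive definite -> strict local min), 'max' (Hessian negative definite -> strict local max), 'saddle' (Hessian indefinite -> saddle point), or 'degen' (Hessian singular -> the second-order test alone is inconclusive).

Compute the Hessian H = grad^2 f:
  H = [[-8, -2], [-2, -7]]
Verify stationarity: grad f(x*) = H x* + g = (0, 0).
Eigenvalues of H: -9.5616, -5.4384.
Both eigenvalues < 0, so H is negative definite -> x* is a strict local max.

max


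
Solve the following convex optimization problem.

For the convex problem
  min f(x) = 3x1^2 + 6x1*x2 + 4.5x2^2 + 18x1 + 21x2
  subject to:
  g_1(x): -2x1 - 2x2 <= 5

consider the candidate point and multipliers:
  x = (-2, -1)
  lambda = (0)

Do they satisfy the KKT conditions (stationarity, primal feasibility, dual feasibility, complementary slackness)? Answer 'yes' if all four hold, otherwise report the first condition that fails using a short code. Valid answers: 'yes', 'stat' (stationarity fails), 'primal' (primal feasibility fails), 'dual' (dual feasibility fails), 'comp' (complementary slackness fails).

Gradient of f: grad f(x) = Q x + c = (0, 0)
Constraint values g_i(x) = a_i^T x - b_i:
  g_1((-2, -1)) = 1
Stationarity residual: grad f(x) + sum_i lambda_i a_i = (0, 0)
  -> stationarity OK
Primal feasibility (all g_i <= 0): FAILS
Dual feasibility (all lambda_i >= 0): OK
Complementary slackness (lambda_i * g_i(x) = 0 for all i): OK

Verdict: the first failing condition is primal_feasibility -> primal.

primal


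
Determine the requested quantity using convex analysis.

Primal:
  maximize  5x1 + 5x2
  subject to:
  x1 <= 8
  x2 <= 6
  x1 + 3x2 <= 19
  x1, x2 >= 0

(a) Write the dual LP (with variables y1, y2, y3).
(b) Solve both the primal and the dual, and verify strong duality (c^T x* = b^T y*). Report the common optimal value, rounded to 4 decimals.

The standard primal-dual pair for 'max c^T x s.t. A x <= b, x >= 0' is:
  Dual:  min b^T y  s.t.  A^T y >= c,  y >= 0.

So the dual LP is:
  minimize  8y1 + 6y2 + 19y3
  subject to:
    y1 + y3 >= 5
    y2 + 3y3 >= 5
    y1, y2, y3 >= 0

Solving the primal: x* = (8, 3.6667).
  primal value c^T x* = 58.3333.
Solving the dual: y* = (3.3333, 0, 1.6667).
  dual value b^T y* = 58.3333.
Strong duality: c^T x* = b^T y*. Confirmed.

58.3333


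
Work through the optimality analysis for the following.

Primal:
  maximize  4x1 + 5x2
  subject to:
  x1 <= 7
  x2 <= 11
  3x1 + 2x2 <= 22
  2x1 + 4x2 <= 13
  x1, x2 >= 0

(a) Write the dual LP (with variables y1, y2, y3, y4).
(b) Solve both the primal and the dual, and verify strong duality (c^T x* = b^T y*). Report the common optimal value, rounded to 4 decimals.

The standard primal-dual pair for 'max c^T x s.t. A x <= b, x >= 0' is:
  Dual:  min b^T y  s.t.  A^T y >= c,  y >= 0.

So the dual LP is:
  minimize  7y1 + 11y2 + 22y3 + 13y4
  subject to:
    y1 + 3y3 + 2y4 >= 4
    y2 + 2y3 + 4y4 >= 5
    y1, y2, y3, y4 >= 0

Solving the primal: x* = (6.5, 0).
  primal value c^T x* = 26.
Solving the dual: y* = (0, 0, 0, 2).
  dual value b^T y* = 26.
Strong duality: c^T x* = b^T y*. Confirmed.

26


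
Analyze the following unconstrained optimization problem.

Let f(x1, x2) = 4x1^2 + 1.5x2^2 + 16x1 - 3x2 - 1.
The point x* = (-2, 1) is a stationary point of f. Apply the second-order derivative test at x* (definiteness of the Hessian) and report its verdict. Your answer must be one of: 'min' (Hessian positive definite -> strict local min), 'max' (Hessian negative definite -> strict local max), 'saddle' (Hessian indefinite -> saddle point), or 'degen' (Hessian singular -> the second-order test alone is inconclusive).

Compute the Hessian H = grad^2 f:
  H = [[8, 0], [0, 3]]
Verify stationarity: grad f(x*) = H x* + g = (0, 0).
Eigenvalues of H: 3, 8.
Both eigenvalues > 0, so H is positive definite -> x* is a strict local min.

min


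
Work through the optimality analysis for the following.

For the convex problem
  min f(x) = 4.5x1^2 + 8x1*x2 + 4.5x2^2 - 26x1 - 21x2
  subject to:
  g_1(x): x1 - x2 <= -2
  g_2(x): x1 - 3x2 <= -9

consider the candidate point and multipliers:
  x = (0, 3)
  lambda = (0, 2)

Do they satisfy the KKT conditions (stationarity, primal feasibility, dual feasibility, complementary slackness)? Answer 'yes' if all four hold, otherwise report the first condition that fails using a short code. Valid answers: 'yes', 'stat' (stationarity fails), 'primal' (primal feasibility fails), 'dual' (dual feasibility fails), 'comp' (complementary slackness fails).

Gradient of f: grad f(x) = Q x + c = (-2, 6)
Constraint values g_i(x) = a_i^T x - b_i:
  g_1((0, 3)) = -1
  g_2((0, 3)) = 0
Stationarity residual: grad f(x) + sum_i lambda_i a_i = (0, 0)
  -> stationarity OK
Primal feasibility (all g_i <= 0): OK
Dual feasibility (all lambda_i >= 0): OK
Complementary slackness (lambda_i * g_i(x) = 0 for all i): OK

Verdict: yes, KKT holds.

yes


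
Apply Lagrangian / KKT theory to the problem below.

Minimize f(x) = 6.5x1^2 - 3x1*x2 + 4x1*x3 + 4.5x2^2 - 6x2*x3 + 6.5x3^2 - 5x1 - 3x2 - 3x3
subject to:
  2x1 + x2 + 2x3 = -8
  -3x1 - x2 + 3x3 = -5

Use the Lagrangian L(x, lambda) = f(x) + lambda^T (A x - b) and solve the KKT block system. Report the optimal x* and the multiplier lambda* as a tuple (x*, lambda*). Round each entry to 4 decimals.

Form the Lagrangian:
  L(x, lambda) = (1/2) x^T Q x + c^T x + lambda^T (A x - b)
Stationarity (grad_x L = 0): Q x + c + A^T lambda = 0.
Primal feasibility: A x = b.

This gives the KKT block system:
  [ Q   A^T ] [ x     ]   [-c ]
  [ A    0  ] [ lambda ] = [ b ]

Solving the linear system:
  x*      = (-0.2208, -2.27, -2.6442)
  lambda* = (9.0689, 2.1667)
  f(x*)   = 49.6155

x* = (-0.2208, -2.27, -2.6442), lambda* = (9.0689, 2.1667)


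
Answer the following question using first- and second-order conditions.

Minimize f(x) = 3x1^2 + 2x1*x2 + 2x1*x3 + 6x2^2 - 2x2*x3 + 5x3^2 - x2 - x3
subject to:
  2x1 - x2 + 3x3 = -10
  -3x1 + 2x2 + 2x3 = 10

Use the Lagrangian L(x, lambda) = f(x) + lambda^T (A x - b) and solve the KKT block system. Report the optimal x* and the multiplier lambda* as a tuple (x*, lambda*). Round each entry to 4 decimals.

Form the Lagrangian:
  L(x, lambda) = (1/2) x^T Q x + c^T x + lambda^T (A x - b)
Stationarity (grad_x L = 0): Q x + c + A^T lambda = 0.
Primal feasibility: A x = b.

This gives the KKT block system:
  [ Q   A^T ] [ x     ]   [-c ]
  [ A    0  ] [ lambda ] = [ b ]

Solving the linear system:
  x*      = (-3.0805, 1.2442, -0.8649)
  lambda* = (6.9496, -1.275)
  f(x*)   = 40.9335

x* = (-3.0805, 1.2442, -0.8649), lambda* = (6.9496, -1.275)


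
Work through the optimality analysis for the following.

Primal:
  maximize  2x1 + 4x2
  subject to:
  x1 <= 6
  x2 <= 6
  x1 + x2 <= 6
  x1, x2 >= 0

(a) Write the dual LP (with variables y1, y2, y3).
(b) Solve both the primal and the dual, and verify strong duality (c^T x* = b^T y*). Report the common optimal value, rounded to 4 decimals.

The standard primal-dual pair for 'max c^T x s.t. A x <= b, x >= 0' is:
  Dual:  min b^T y  s.t.  A^T y >= c,  y >= 0.

So the dual LP is:
  minimize  6y1 + 6y2 + 6y3
  subject to:
    y1 + y3 >= 2
    y2 + y3 >= 4
    y1, y2, y3 >= 0

Solving the primal: x* = (0, 6).
  primal value c^T x* = 24.
Solving the dual: y* = (0, 0, 4).
  dual value b^T y* = 24.
Strong duality: c^T x* = b^T y*. Confirmed.

24


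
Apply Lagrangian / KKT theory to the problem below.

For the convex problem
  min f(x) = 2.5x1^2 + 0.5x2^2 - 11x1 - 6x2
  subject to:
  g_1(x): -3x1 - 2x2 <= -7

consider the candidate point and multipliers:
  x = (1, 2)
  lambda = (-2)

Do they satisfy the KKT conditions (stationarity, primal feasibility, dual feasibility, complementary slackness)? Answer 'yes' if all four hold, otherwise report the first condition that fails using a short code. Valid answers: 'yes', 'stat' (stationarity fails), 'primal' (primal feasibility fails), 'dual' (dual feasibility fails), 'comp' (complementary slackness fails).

Gradient of f: grad f(x) = Q x + c = (-6, -4)
Constraint values g_i(x) = a_i^T x - b_i:
  g_1((1, 2)) = 0
Stationarity residual: grad f(x) + sum_i lambda_i a_i = (0, 0)
  -> stationarity OK
Primal feasibility (all g_i <= 0): OK
Dual feasibility (all lambda_i >= 0): FAILS
Complementary slackness (lambda_i * g_i(x) = 0 for all i): OK

Verdict: the first failing condition is dual_feasibility -> dual.

dual


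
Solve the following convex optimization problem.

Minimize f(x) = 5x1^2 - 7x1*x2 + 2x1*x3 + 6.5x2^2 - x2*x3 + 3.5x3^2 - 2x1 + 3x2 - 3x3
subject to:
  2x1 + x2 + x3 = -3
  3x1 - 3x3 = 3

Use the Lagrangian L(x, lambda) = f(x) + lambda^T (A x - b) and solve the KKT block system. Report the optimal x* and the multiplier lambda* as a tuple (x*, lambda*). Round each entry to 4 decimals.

Form the Lagrangian:
  L(x, lambda) = (1/2) x^T Q x + c^T x + lambda^T (A x - b)
Stationarity (grad_x L = 0): Q x + c + A^T lambda = 0.
Primal feasibility: A x = b.

This gives the KKT block system:
  [ Q   A^T ] [ x     ]   [-c ]
  [ A    0  ] [ lambda ] = [ b ]

Solving the linear system:
  x*      = (-0.3656, -0.9032, -1.3656)
  lambda* = (4.8172, -2.5233)
  f(x*)   = 12.0699

x* = (-0.3656, -0.9032, -1.3656), lambda* = (4.8172, -2.5233)


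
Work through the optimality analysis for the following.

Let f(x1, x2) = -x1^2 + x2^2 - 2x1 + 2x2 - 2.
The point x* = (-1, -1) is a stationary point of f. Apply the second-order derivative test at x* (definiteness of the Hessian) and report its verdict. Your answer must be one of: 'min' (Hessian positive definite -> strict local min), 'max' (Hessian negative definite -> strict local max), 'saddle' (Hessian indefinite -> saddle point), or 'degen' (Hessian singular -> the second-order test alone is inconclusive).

Compute the Hessian H = grad^2 f:
  H = [[-2, 0], [0, 2]]
Verify stationarity: grad f(x*) = H x* + g = (0, 0).
Eigenvalues of H: -2, 2.
Eigenvalues have mixed signs, so H is indefinite -> x* is a saddle point.

saddle


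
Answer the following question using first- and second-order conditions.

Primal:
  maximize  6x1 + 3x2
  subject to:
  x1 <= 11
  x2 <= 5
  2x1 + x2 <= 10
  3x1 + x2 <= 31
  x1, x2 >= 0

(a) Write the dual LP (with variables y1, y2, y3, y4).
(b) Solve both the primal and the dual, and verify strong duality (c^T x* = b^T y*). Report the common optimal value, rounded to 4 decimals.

The standard primal-dual pair for 'max c^T x s.t. A x <= b, x >= 0' is:
  Dual:  min b^T y  s.t.  A^T y >= c,  y >= 0.

So the dual LP is:
  minimize  11y1 + 5y2 + 10y3 + 31y4
  subject to:
    y1 + 2y3 + 3y4 >= 6
    y2 + y3 + y4 >= 3
    y1, y2, y3, y4 >= 0

Solving the primal: x* = (5, 0).
  primal value c^T x* = 30.
Solving the dual: y* = (0, 0, 3, 0).
  dual value b^T y* = 30.
Strong duality: c^T x* = b^T y*. Confirmed.

30


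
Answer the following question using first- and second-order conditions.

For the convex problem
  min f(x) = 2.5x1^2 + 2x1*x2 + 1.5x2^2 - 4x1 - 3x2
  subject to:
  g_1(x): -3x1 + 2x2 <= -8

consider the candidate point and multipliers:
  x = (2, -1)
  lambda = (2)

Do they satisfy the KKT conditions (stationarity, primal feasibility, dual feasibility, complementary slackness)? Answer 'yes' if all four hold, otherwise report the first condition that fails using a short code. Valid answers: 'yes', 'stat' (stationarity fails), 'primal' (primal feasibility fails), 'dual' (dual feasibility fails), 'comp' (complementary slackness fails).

Gradient of f: grad f(x) = Q x + c = (4, -2)
Constraint values g_i(x) = a_i^T x - b_i:
  g_1((2, -1)) = 0
Stationarity residual: grad f(x) + sum_i lambda_i a_i = (-2, 2)
  -> stationarity FAILS
Primal feasibility (all g_i <= 0): OK
Dual feasibility (all lambda_i >= 0): OK
Complementary slackness (lambda_i * g_i(x) = 0 for all i): OK

Verdict: the first failing condition is stationarity -> stat.

stat


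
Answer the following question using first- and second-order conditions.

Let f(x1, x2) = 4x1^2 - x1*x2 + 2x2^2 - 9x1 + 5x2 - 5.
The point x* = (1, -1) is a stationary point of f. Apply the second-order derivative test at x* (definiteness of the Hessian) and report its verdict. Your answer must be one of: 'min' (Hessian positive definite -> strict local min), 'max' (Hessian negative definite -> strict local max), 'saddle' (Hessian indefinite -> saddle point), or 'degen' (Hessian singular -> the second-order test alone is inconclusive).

Compute the Hessian H = grad^2 f:
  H = [[8, -1], [-1, 4]]
Verify stationarity: grad f(x*) = H x* + g = (0, 0).
Eigenvalues of H: 3.7639, 8.2361.
Both eigenvalues > 0, so H is positive definite -> x* is a strict local min.

min


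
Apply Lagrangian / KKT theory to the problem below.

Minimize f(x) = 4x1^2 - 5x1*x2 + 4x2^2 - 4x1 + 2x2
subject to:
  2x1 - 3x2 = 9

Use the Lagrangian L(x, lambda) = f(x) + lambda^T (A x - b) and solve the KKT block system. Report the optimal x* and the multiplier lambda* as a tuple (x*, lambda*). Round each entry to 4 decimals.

Form the Lagrangian:
  L(x, lambda) = (1/2) x^T Q x + c^T x + lambda^T (A x - b)
Stationarity (grad_x L = 0): Q x + c + A^T lambda = 0.
Primal feasibility: A x = b.

This gives the KKT block system:
  [ Q   A^T ] [ x     ]   [-c ]
  [ A    0  ] [ lambda ] = [ b ]

Solving the linear system:
  x*      = (0.75, -2.5)
  lambda* = (-7.25)
  f(x*)   = 28.625

x* = (0.75, -2.5), lambda* = (-7.25)


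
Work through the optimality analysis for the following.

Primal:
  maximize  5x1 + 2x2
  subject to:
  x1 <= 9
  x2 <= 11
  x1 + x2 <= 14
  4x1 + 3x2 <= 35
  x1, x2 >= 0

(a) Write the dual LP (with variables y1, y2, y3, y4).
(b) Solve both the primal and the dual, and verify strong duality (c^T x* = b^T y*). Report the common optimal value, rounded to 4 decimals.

The standard primal-dual pair for 'max c^T x s.t. A x <= b, x >= 0' is:
  Dual:  min b^T y  s.t.  A^T y >= c,  y >= 0.

So the dual LP is:
  minimize  9y1 + 11y2 + 14y3 + 35y4
  subject to:
    y1 + y3 + 4y4 >= 5
    y2 + y3 + 3y4 >= 2
    y1, y2, y3, y4 >= 0

Solving the primal: x* = (8.75, 0).
  primal value c^T x* = 43.75.
Solving the dual: y* = (0, 0, 0, 1.25).
  dual value b^T y* = 43.75.
Strong duality: c^T x* = b^T y*. Confirmed.

43.75


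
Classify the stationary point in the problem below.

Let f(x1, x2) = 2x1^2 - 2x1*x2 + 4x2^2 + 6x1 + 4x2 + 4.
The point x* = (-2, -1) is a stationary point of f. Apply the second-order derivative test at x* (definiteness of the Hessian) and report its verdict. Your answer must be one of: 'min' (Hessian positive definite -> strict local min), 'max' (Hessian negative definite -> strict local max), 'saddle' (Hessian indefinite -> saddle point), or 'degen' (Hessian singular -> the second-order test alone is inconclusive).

Compute the Hessian H = grad^2 f:
  H = [[4, -2], [-2, 8]]
Verify stationarity: grad f(x*) = H x* + g = (0, 0).
Eigenvalues of H: 3.1716, 8.8284.
Both eigenvalues > 0, so H is positive definite -> x* is a strict local min.

min
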